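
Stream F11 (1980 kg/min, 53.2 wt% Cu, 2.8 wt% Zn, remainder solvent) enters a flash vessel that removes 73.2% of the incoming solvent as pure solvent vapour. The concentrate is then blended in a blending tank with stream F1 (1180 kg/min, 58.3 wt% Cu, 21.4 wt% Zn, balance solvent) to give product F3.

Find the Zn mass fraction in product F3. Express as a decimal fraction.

0.122

Vapour removed = 0.732×0.440×1980 = 637.72 kg/min; concentrate = 1342.3 kg/min.
Zn reaching the mixer = 55.44 (from concentrate) + 1180×0.214 = 307.96 kg/min.
Product flow = 1342.3 + 1180 = 2522.3 kg/min; Zn fraction = 0.122.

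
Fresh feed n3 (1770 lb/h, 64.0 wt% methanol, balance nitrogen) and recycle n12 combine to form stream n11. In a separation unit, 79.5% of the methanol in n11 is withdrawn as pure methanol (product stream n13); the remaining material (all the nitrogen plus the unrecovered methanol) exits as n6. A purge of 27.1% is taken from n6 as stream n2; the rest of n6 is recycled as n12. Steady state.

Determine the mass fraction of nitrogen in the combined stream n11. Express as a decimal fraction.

0.6384

nitrogen enters only via n3 and leaves only via the purge: 1770×0.360 = 0.271×(nitrogen in n6), and the separation unit passes all nitrogen, so nitrogen in n11 = nitrogen in n6 = 2351.3 lb/h.
methanol in n11: m_A = 1770×0.640 + (1−0.271)·(1−0.795)·m_A, so m_A = 1132.8/0.8506 = 1331.8 lb/h.
n11 = 1331.8 + 2351.3 = 3683.1 lb/h.
nitrogen fraction in n11 = 2351.3/3683.1 = 0.6384.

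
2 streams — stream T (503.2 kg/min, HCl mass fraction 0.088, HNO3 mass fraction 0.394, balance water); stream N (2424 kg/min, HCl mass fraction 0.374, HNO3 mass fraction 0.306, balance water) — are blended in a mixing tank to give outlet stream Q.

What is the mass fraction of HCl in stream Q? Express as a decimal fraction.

Total flow out = 503.2 + 2424 = 2927.2 kg/min.
HCl in = 503.2×0.088 + 2424×0.374 = 950.86 kg/min.
HCl mass fraction in Q = 950.86/2927.2 = 0.325.

0.325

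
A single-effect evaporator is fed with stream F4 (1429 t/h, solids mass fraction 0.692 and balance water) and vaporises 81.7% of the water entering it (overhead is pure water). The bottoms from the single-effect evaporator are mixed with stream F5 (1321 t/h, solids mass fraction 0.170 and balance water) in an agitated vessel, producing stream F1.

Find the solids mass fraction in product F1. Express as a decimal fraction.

Vapour removed = 0.817×0.308×1429 = 359.59 t/h; concentrate = 1069.4 t/h.
solids reaching the mixer = 988.87 (from concentrate) + 1321×0.170 = 1213.4 t/h.
Product flow = 1069.4 + 1321 = 2390.4 t/h; solids fraction = 0.508.

0.508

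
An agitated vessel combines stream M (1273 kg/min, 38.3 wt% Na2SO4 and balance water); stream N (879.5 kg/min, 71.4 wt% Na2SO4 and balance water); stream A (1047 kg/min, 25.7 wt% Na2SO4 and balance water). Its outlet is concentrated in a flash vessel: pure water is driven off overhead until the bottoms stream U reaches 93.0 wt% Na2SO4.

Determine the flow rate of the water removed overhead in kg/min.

Na2SO4 entering = 1273×0.383 + 879.5×0.714 + 1047×0.257 = 1384.6 kg/min.
All Na2SO4 reports to U, so U = 1384.6/0.930 = 1488.8 kg/min.
Total feed = 3199.5 kg/min; overhead = 3199.5 − 1488.8 = 1710.7 kg/min.

1711 kg/min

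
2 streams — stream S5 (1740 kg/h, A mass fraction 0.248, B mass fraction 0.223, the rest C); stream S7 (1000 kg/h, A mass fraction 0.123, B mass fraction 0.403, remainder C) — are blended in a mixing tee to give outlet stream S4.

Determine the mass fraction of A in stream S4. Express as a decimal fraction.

0.202

Total flow out = 1740 + 1000 = 2740 kg/h.
A in = 1740×0.248 + 1000×0.123 = 554.52 kg/h.
A mass fraction in S4 = 554.52/2740 = 0.202.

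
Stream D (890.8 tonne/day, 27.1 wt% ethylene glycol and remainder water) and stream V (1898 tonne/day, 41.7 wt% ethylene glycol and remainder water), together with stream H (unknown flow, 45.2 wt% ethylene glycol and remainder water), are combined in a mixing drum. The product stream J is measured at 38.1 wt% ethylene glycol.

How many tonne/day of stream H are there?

Let H be the unknown flow. Total out = 2788.8 + H.
ethylene glycol balance: 1032.9 + 0.452·H = 0.381·(2788.8 + H)
(0.452 − 0.381)·H = 0.381×2788.8 − 1032.9 = 29.66
H = 29.66 / 0.071 = 417.75 tonne/day

417.7 tonne/day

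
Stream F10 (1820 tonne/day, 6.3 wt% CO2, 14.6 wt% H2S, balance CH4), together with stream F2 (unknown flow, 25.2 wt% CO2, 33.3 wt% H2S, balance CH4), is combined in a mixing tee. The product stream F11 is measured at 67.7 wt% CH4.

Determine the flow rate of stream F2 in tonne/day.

Let F2 be the unknown flow. Total out = 1820 + F2.
CH4 balance: 1439.6 + 0.415·F2 = 0.677·(1820 + F2)
(0.415 − 0.677)·F2 = 0.677×1820 − 1439.6 = -207.48
F2 = -207.48 / -0.262 = 791.91 tonne/day

791.9 tonne/day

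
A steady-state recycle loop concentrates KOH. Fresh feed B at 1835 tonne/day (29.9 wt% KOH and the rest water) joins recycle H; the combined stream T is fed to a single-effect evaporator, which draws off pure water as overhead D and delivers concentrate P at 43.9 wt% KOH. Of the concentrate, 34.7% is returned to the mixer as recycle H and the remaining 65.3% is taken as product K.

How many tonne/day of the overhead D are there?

Overall KOH balance (none leaves overhead): KOH in fresh feed = KOH in product, i.e. 1835×0.299 = (1−0.347)·P·0.439.
P = 548.66/(0.439×0.653) = 1913.9 tonne/day.
Recycle H = 0.347×1913.9 = 664.14 tonne/day.
Combined feed T = 1835 + 664.14 = 2499.1 tonne/day.
Overhead D = T − P = 2499.1 − 1913.9 = 585.19 tonne/day.

585.2 tonne/day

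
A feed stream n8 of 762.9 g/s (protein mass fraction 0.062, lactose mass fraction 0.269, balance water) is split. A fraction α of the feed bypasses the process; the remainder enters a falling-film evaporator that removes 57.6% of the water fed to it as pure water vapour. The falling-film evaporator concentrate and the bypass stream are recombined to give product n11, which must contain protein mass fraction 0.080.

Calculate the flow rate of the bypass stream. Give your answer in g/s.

All 762.9×0.062 = 47.3 g/s of protein reaches n11, so n11 = 47.3/0.080 = 591.25 g/s and vapour = 171.65 g/s.
The evaporator receives (1−α)·762.9 of feed at 0.669 water and removes 0.576 of that water:
0.576×0.669×(1−α)×762.9 = 171.65
(1−α) = 171.65/293.98 = 0.5839;  α = 0.4161.
Bypass flow = 0.4161×762.9 = 317.45 g/s.

317.4 g/s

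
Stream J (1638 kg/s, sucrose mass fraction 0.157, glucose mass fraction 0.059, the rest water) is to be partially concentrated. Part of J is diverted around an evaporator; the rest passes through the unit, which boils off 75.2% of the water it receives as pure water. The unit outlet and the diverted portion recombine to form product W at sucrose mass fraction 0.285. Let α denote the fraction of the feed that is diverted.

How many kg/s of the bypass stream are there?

390.2 kg/s

All 1638×0.157 = 257.17 kg/s of sucrose reaches W, so W = 257.17/0.285 = 902.34 kg/s and vapour = 735.66 kg/s.
The evaporator receives (1−α)·1638 of feed at 0.784 water and removes 0.752 of that water:
0.752×0.784×(1−α)×1638 = 735.66
(1−α) = 735.66/965.71 = 0.7618;  α = 0.2382.
Bypass flow = 0.2382×1638 = 390.2 kg/s.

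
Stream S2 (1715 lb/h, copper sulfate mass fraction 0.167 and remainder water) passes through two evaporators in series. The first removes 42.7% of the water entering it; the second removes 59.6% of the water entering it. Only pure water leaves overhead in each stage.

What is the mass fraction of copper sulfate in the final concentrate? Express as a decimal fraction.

water in feed = 1715×0.833 = 1428.6 lb/h.
After stage 1: water left = (1−0.427)×1428.6 = 818.58; stream total = 1105 lb/h.
After stage 2: water left = (1−0.596)×818.58 = 330.71; final concentrate = 617.11 lb/h.
copper sulfate fraction = 286.41/617.11 = 0.464.

0.464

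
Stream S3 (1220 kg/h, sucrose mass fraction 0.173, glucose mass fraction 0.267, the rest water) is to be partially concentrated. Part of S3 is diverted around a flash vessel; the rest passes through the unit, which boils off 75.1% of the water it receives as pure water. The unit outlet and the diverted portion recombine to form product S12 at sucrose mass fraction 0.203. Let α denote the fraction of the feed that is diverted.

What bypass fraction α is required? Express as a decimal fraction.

0.649

All 1220×0.173 = 211.06 kg/h of sucrose reaches S12, so S12 = 211.06/0.203 = 1039.7 kg/h and vapour = 180.3 kg/h.
The evaporator receives (1−α)·1220 of feed at 0.560 water and removes 0.751 of that water:
0.751×0.560×(1−α)×1220 = 180.3
(1−α) = 180.3/513.08 = 0.3514;  α = 0.6486.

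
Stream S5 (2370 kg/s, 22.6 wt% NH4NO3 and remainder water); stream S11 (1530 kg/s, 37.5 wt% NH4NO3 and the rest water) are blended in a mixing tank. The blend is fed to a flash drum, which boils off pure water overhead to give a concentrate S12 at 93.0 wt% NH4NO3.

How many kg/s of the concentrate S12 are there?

NH4NO3 entering = 2370×0.226 + 1530×0.375 = 1109.4 kg/s.
All NH4NO3 reports to S12, so S12 = 1109.4/0.930 = 1192.9 kg/s.

1193 kg/s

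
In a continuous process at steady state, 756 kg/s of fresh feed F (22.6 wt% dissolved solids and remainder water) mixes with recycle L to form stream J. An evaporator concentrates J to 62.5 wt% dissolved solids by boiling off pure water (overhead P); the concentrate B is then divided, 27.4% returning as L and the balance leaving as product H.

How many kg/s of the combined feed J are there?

Overall dissolved solids balance (none leaves overhead): dissolved solids in fresh feed = dissolved solids in product, i.e. 756×0.226 = (1−0.274)·B·0.625.
B = 170.86/(0.625×0.726) = 376.54 kg/s.
Recycle L = 0.274×376.54 = 103.17 kg/s.
Combined feed J = 756 + 103.17 = 859.17 kg/s.

859.2 kg/s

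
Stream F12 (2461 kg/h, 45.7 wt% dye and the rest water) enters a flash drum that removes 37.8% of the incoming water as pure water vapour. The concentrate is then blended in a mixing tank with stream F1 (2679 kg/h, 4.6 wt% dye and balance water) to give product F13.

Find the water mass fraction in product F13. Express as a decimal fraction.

0.7308

Vapour removed = 0.378×0.543×2461 = 505.13 kg/h; concentrate = 1955.9 kg/h.
water reaching the mixer = 831.19 (from concentrate) + 2679×0.954 = 3387 kg/h.
Product flow = 1955.9 + 2679 = 4634.9 kg/h; water fraction = 0.7308.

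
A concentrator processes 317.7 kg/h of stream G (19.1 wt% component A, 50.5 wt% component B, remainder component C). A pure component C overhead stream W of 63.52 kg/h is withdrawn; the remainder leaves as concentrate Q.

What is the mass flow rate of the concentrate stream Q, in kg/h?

Concentrate = 317.7 − 63.52 = 254.18 kg/h.

254.2 kg/h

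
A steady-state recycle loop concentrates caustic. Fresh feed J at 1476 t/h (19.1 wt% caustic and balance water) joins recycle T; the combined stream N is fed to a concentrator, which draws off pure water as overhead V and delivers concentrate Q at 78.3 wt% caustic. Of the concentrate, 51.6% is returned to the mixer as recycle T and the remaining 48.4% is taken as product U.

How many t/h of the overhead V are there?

1116 t/h

Overall caustic balance (none leaves overhead): caustic in fresh feed = caustic in product, i.e. 1476×0.191 = (1−0.516)·Q·0.783.
Q = 281.92/(0.783×0.484) = 743.9 t/h.
Recycle T = 0.516×743.9 = 383.85 t/h.
Combined feed N = 1476 + 383.85 = 1859.9 t/h.
Overhead V = N − Q = 1859.9 − 743.9 = 1116 t/h.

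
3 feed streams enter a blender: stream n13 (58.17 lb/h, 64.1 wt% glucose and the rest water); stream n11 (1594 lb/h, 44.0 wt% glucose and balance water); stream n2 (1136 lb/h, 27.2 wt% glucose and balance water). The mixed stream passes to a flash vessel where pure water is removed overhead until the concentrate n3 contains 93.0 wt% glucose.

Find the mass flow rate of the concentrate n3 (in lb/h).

glucose entering = 58.17×0.641 + 1594×0.440 + 1136×0.272 = 1047.6 lb/h.
All glucose reports to n3, so n3 = 1047.6/0.930 = 1126.5 lb/h.

1126 lb/h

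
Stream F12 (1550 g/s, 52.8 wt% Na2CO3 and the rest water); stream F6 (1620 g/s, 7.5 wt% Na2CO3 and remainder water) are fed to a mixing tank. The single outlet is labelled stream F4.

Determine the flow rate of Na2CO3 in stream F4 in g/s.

939.9 g/s

Na2CO3 out = Na2CO3 in = 1550×0.528 + 1620×0.075 = 939.9 g/s.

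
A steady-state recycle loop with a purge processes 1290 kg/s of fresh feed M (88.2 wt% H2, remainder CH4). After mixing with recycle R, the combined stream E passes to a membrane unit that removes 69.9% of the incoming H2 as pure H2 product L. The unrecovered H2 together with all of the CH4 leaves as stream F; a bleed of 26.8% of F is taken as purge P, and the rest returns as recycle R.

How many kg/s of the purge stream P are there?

CH4 enters only via M and leaves only via the purge: 1290×0.118 = 0.268×(CH4 in F), and the membrane unit passes all CH4, so CH4 in E = CH4 in F = 567.99 kg/s.
H2 in E: m_A = 1290×0.882 + (1−0.268)·(1−0.699)·m_A, so m_A = 1137.8/0.7797 = 1459.3 kg/s.
F = (1−0.699)×1459.3 + 567.99 = 1007.2 kg/s.
Purge P = 0.268×1007.2 = 269.94 kg/s.

269.9 kg/s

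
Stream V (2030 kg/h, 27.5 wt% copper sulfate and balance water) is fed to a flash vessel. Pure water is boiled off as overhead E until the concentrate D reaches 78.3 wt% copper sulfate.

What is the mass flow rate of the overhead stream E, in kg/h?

1317 kg/h

copper sulfate is conserved: 2030×0.275 = 558.25 kg/h all reports to the concentrate.
Concentrate = 558.25/(target fraction) = 712.96 kg/h.
Overhead = 2030 − 712.96 = 1317 kg/h.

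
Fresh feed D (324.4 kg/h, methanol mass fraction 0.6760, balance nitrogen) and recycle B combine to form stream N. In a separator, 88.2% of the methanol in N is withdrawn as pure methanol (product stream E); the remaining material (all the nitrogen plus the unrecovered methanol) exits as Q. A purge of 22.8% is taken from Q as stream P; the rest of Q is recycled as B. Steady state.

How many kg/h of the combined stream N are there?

702.3 kg/h

nitrogen enters only via D and leaves only via the purge: 324.4×0.324 = 0.228×(nitrogen in Q), and the separator passes all nitrogen, so nitrogen in N = nitrogen in Q = 460.99 kg/h.
methanol in N: m_A = 324.4×0.676 + (1−0.228)·(1−0.882)·m_A, so m_A = 219.29/0.9089 = 241.27 kg/h.
N = 241.27 + 460.99 = 702.26 kg/h.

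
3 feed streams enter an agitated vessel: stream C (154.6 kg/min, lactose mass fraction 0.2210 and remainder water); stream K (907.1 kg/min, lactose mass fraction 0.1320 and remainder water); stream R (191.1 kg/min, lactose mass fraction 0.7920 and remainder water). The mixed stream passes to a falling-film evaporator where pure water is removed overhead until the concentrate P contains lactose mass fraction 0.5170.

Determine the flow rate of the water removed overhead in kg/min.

lactose entering = 154.6×0.221 + 907.1×0.132 + 191.1×0.792 = 305.25 kg/min.
All lactose reports to P, so P = 305.25/0.517 = 590.44 kg/min.
Total feed = 1252.8 kg/min; overhead = 1252.8 − 590.44 = 662.36 kg/min.

662.4 kg/min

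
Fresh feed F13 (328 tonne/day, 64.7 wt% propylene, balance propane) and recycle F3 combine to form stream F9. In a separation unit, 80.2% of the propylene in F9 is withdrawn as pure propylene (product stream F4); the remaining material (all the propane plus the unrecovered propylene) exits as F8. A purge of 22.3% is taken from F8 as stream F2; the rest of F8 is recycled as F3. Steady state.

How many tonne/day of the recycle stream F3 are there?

propane enters only via F13 and leaves only via the purge: 328×0.353 = 0.223×(propane in F8), and the separation unit passes all propane, so propane in F9 = propane in F8 = 519.21 tonne/day.
propylene in F9: m_A = 328×0.647 + (1−0.223)·(1−0.802)·m_A, so m_A = 212.22/0.8462 = 250.8 tonne/day.
F8 = (1−0.802)×250.8 + 519.21 = 568.87 tonne/day.
Recycle F3 = (1−0.223)×568.87 = 442.01 tonne/day.

442 tonne/day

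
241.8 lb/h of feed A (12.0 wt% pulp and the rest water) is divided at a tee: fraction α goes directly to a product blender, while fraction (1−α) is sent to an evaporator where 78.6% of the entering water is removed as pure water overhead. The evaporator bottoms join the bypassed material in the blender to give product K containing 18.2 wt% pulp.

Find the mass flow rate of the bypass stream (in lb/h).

All 241.8×0.120 = 29.016 lb/h of pulp reaches K, so K = 29.016/0.182 = 159.43 lb/h and vapour = 82.371 lb/h.
The evaporator receives (1−α)·241.8 of feed at 0.880 water and removes 0.786 of that water:
0.786×0.880×(1−α)×241.8 = 82.371
(1−α) = 82.371/167.25 = 0.4925;  α = 0.5075.
Bypass flow = 0.5075×241.8 = 122.71 lb/h.

122.7 lb/h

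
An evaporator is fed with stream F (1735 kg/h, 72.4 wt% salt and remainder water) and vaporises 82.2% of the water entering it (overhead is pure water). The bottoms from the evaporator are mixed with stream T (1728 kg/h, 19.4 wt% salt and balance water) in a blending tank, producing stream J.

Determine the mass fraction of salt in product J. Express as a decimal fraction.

0.518

Vapour removed = 0.822×0.276×1735 = 393.62 kg/h; concentrate = 1341.4 kg/h.
salt reaching the mixer = 1256.1 (from concentrate) + 1728×0.194 = 1591.4 kg/h.
Product flow = 1341.4 + 1728 = 3069.4 kg/h; salt fraction = 0.518.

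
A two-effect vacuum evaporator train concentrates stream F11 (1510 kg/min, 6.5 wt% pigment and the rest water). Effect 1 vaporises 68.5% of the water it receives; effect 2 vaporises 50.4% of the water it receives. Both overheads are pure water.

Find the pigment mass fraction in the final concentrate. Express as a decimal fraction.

water in feed = 1510×0.935 = 1411.9 kg/min.
After stage 1: water left = (1−0.685)×1411.9 = 444.73; stream total = 542.88 kg/min.
After stage 2: water left = (1−0.504)×444.73 = 220.59; final concentrate = 318.74 kg/min.
pigment fraction = 98.15/318.74 = 0.308.

0.308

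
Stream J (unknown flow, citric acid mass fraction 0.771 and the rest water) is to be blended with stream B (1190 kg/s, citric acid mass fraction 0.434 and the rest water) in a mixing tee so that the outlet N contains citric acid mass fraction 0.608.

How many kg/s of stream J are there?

1270 kg/s

Let J be the unknown flow. Total out = 1190 + J.
citric acid balance: 516.46 + 0.771·J = 0.608·(1190 + J)
(0.771 − 0.608)·J = 0.608×1190 − 516.46 = 207.06
J = 207.06 / 0.163 = 1270.3 kg/s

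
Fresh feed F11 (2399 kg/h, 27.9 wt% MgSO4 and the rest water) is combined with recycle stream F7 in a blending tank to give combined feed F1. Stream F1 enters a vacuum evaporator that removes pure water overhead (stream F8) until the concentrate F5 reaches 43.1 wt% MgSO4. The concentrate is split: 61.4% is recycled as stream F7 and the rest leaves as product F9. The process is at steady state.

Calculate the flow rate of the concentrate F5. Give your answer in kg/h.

Overall MgSO4 balance (none leaves overhead): MgSO4 in fresh feed = MgSO4 in product, i.e. 2399×0.279 = (1−0.614)·F5·0.431.
F5 = 669.32/(0.431×0.386) = 4023.2 kg/h.

4023 kg/h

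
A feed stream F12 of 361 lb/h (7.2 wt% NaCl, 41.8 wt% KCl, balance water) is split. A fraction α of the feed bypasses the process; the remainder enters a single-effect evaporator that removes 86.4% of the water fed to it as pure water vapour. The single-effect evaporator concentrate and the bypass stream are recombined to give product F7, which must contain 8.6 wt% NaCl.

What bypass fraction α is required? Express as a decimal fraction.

0.631

All 361×0.072 = 25.992 lb/h of NaCl reaches F7, so F7 = 25.992/0.086 = 302.23 lb/h and vapour = 58.767 lb/h.
The evaporator receives (1−α)·361 of feed at 0.510 water and removes 0.864 of that water:
0.864×0.510×(1−α)×361 = 58.767
(1−α) = 58.767/159.07 = 0.3694;  α = 0.6306.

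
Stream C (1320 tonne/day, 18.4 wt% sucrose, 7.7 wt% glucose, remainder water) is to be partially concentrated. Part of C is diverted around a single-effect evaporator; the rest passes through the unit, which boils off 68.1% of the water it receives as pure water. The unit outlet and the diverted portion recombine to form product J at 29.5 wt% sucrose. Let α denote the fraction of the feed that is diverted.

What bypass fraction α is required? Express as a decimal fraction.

0.252

All 1320×0.184 = 242.88 tonne/day of sucrose reaches J, so J = 242.88/0.295 = 823.32 tonne/day and vapour = 496.68 tonne/day.
The evaporator receives (1−α)·1320 of feed at 0.739 water and removes 0.681 of that water:
0.681×0.739×(1−α)×1320 = 496.68
(1−α) = 496.68/664.3 = 0.7477;  α = 0.2523.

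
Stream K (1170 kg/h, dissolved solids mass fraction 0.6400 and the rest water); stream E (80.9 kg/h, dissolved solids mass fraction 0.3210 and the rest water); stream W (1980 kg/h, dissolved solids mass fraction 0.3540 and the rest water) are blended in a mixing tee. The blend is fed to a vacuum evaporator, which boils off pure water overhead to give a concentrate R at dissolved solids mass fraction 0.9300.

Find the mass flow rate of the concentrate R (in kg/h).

1587 kg/h

dissolved solids entering = 1170×0.640 + 80.9×0.321 + 1980×0.354 = 1475.7 kg/h.
All dissolved solids reports to R, so R = 1475.7/0.930 = 1586.8 kg/h.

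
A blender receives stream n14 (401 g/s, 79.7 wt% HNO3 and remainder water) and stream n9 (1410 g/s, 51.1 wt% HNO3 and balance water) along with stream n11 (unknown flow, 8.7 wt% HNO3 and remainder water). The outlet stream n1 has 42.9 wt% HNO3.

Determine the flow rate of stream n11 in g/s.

769.6 g/s

Let n11 be the unknown flow. Total out = 1811 + n11.
HNO3 balance: 1040.1 + 0.087·n11 = 0.429·(1811 + n11)
(0.087 − 0.429)·n11 = 0.429×1811 − 1040.1 = -263.19
n11 = -263.19 / -0.342 = 769.56 g/s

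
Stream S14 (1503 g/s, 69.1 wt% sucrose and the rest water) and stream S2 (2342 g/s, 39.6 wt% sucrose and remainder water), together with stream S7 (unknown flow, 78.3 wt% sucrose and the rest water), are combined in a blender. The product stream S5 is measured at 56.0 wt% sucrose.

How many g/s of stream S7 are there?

Let S7 be the unknown flow. Total out = 3845 + S7.
sucrose balance: 1966 + 0.783·S7 = 0.560·(3845 + S7)
(0.783 − 0.560)·S7 = 0.560×3845 − 1966 = 187.2
S7 = 187.2 / 0.223 = 839.44 g/s

839.4 g/s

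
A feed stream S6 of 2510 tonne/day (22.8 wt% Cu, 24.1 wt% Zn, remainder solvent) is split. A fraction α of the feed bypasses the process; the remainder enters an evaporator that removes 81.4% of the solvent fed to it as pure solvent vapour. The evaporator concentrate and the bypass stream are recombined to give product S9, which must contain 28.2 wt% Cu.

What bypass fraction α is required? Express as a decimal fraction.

All 2510×0.228 = 572.28 tonne/day of Cu reaches S9, so S9 = 572.28/0.282 = 2029.4 tonne/day and vapour = 480.64 tonne/day.
The evaporator receives (1−α)·2510 of feed at 0.531 solvent and removes 0.814 of that solvent:
0.814×0.531×(1−α)×2510 = 480.64
(1−α) = 480.64/1084.9 = 0.4430;  α = 0.5570.

0.557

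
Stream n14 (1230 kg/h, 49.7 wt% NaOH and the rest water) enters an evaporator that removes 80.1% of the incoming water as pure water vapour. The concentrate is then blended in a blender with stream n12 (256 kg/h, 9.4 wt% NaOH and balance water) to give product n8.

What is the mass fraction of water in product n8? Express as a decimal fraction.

Vapour removed = 0.801×0.503×1230 = 495.57 kg/h; concentrate = 734.43 kg/h.
water reaching the mixer = 123.12 (from concentrate) + 256×0.906 = 355.06 kg/h.
Product flow = 734.43 + 256 = 990.43 kg/h; water fraction = 0.358.

0.358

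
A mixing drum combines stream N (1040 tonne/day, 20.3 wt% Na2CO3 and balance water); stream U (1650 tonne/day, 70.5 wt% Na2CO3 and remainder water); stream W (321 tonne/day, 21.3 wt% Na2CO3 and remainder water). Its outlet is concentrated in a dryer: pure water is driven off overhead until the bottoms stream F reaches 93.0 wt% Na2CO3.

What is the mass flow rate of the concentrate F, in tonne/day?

1551 tonne/day

Na2CO3 entering = 1040×0.203 + 1650×0.705 + 321×0.213 = 1442.7 tonne/day.
All Na2CO3 reports to F, so F = 1442.7/0.930 = 1551.3 tonne/day.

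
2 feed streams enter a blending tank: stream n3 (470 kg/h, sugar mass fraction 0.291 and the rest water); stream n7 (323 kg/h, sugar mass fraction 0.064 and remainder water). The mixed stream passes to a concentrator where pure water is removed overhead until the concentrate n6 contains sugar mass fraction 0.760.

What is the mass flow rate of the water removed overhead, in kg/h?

sugar entering = 470×0.291 + 323×0.064 = 157.44 kg/h.
All sugar reports to n6, so n6 = 157.44/0.760 = 207.16 kg/h.
Total feed = 793 kg/h; overhead = 793 − 207.16 = 585.84 kg/h.

585.8 kg/h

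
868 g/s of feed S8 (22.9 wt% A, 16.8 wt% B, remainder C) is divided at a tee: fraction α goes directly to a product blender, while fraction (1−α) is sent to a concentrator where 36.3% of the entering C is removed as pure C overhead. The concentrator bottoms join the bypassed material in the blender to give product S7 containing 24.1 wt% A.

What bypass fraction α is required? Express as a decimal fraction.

0.773

All 868×0.229 = 198.77 g/s of A reaches S7, so S7 = 198.77/0.241 = 824.78 g/s and vapour = 43.22 g/s.
The evaporator receives (1−α)·868 of feed at 0.603 C and removes 0.363 of that C:
0.363×0.603×(1−α)×868 = 43.22
(1−α) = 43.22/190 = 0.2275;  α = 0.7725.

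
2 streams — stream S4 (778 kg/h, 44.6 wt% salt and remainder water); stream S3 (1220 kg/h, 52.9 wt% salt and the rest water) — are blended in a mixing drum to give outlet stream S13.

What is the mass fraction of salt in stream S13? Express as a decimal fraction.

0.497

Total flow out = 778 + 1220 = 1998 kg/h.
salt in = 778×0.446 + 1220×0.529 = 992.37 kg/h.
salt mass fraction in S13 = 992.37/1998 = 0.497.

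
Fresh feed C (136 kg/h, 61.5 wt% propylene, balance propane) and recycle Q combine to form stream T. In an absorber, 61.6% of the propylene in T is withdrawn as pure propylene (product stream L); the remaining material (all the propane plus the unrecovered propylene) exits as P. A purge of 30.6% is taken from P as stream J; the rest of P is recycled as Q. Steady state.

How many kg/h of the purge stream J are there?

65.76 kg/h

propane enters only via C and leaves only via the purge: 136×0.385 = 0.306×(propane in P), and the absorber passes all propane, so propane in T = propane in P = 171.11 kg/h.
propylene in T: m_A = 136×0.615 + (1−0.306)·(1−0.616)·m_A, so m_A = 83.64/0.7335 = 114.03 kg/h.
P = (1−0.616)×114.03 + 171.11 = 214.9 kg/h.
Purge J = 0.306×214.9 = 65.759 kg/h.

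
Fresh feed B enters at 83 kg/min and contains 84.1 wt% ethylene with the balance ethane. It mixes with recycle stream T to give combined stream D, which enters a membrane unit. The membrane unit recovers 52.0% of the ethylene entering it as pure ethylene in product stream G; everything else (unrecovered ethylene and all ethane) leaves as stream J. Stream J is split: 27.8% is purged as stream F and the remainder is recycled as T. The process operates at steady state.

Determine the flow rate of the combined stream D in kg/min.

ethane enters only via B and leaves only via the purge: 83×0.159 = 0.278×(ethane in J), and the membrane unit passes all ethane, so ethane in D = ethane in J = 47.471 kg/min.
ethylene in D: m_A = 83×0.841 + (1−0.278)·(1−0.520)·m_A, so m_A = 69.803/0.6534 = 106.82 kg/min.
D = 106.82 + 47.471 = 154.3 kg/min.

154.3 kg/min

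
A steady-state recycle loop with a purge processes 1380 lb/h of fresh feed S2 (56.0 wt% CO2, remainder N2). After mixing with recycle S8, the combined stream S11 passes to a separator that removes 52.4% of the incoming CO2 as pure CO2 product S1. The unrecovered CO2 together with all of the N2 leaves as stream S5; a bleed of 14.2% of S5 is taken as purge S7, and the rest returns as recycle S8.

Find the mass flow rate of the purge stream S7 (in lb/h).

N2 enters only via S2 and leaves only via the purge: 1380×0.440 = 0.142×(N2 in S5), and the separator passes all N2, so N2 in S11 = N2 in S5 = 4276.1 lb/h.
CO2 in S11: m_A = 1380×0.560 + (1−0.142)·(1−0.524)·m_A, so m_A = 772.8/0.5916 = 1306.3 lb/h.
S5 = (1−0.524)×1306.3 + 4276.1 = 4897.9 lb/h.
Purge S7 = 0.142×4897.9 = 695.5 lb/h.

695.5 lb/h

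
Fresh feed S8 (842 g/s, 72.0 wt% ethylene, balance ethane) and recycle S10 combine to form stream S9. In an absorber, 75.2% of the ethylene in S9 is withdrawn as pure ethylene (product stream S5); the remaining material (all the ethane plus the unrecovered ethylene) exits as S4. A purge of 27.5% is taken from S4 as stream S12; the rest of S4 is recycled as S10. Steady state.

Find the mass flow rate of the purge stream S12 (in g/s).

286.2 g/s

ethane enters only via S8 and leaves only via the purge: 842×0.280 = 0.275×(ethane in S4), and the absorber passes all ethane, so ethane in S9 = ethane in S4 = 857.31 g/s.
ethylene in S9: m_A = 842×0.720 + (1−0.275)·(1−0.752)·m_A, so m_A = 606.24/0.8202 = 739.14 g/s.
S4 = (1−0.752)×739.14 + 857.31 = 1040.6 g/s.
Purge S12 = 0.275×1040.6 = 286.17 g/s.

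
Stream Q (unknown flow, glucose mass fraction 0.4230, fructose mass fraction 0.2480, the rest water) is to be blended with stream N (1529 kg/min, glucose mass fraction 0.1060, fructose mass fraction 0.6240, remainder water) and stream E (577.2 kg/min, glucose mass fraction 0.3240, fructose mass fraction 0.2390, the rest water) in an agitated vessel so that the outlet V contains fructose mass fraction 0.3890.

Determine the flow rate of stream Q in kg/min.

Let Q be the unknown flow. Total out = 2106.2 + Q.
fructose balance: 1092 + 0.248·Q = 0.389·(2106.2 + Q)
(0.248 − 0.389)·Q = 0.389×2106.2 − 1092 = -272.74
Q = -272.74 / -0.141 = 1934.3 kg/min

1934 kg/min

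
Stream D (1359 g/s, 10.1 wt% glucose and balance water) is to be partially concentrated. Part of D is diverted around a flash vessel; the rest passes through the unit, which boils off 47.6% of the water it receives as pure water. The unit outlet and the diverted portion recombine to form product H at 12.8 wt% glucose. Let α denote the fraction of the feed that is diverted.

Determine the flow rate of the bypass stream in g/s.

All 1359×0.101 = 137.26 g/s of glucose reaches H, so H = 137.26/0.128 = 1072.3 g/s and vapour = 286.66 g/s.
The evaporator receives (1−α)·1359 of feed at 0.899 water and removes 0.476 of that water:
0.476×0.899×(1−α)×1359 = 286.66
(1−α) = 286.66/581.55 = 0.4929;  α = 0.5071.
Bypass flow = 0.5071×1359 = 689.11 g/s.

689.1 g/s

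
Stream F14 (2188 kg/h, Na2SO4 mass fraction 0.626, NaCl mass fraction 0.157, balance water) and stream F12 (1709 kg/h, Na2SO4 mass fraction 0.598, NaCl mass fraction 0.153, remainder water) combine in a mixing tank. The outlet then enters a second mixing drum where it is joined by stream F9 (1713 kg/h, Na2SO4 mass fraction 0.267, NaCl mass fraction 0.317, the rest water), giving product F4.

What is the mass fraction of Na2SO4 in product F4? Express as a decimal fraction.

Overall, product flow = 5610 kg/h.
Na2SO4 in = 2188×0.626 + 1709×0.598 + 1713×0.267 = 2849 kg/h.
Na2SO4 fraction in F4 = 0.508.

0.508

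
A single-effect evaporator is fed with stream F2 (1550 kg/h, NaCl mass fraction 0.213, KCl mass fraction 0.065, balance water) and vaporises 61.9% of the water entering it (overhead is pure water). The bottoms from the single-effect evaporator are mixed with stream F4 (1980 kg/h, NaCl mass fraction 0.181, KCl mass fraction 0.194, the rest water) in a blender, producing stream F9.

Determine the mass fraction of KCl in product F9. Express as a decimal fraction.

Vapour removed = 0.619×0.722×1550 = 692.72 kg/h; concentrate = 857.28 kg/h.
KCl reaching the mixer = 100.75 (from concentrate) + 1980×0.194 = 484.87 kg/h.
Product flow = 857.28 + 1980 = 2837.3 kg/h; KCl fraction = 0.171.

0.171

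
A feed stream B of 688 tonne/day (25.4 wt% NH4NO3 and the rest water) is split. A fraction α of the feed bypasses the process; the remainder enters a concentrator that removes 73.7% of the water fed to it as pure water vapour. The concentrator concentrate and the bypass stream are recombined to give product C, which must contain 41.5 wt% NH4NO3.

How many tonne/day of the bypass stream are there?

202.5 tonne/day

All 688×0.254 = 174.75 tonne/day of NH4NO3 reaches C, so C = 174.75/0.415 = 421.09 tonne/day and vapour = 266.91 tonne/day.
The evaporator receives (1−α)·688 of feed at 0.746 water and removes 0.737 of that water:
0.737×0.746×(1−α)×688 = 266.91
(1−α) = 266.91/378.26 = 0.7056;  α = 0.2944.
Bypass flow = 0.2944×688 = 202.53 tonne/day.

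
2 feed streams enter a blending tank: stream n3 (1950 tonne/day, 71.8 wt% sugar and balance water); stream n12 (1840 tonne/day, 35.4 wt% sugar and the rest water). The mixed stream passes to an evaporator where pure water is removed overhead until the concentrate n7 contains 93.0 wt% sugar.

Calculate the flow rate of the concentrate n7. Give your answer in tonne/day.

sugar entering = 1950×0.718 + 1840×0.354 = 2051.5 tonne/day.
All sugar reports to n7, so n7 = 2051.5/0.930 = 2205.9 tonne/day.

2206 tonne/day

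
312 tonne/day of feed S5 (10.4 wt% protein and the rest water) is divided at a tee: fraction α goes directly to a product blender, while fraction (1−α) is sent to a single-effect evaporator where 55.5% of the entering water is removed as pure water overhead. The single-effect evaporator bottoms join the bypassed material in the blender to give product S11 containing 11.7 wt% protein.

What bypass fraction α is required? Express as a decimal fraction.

All 312×0.104 = 32.448 tonne/day of protein reaches S11, so S11 = 32.448/0.117 = 277.33 tonne/day and vapour = 34.667 tonne/day.
The evaporator receives (1−α)·312 of feed at 0.896 water and removes 0.555 of that water:
0.555×0.896×(1−α)×312 = 34.667
(1−α) = 34.667/155.15 = 0.2234;  α = 0.7766.

0.777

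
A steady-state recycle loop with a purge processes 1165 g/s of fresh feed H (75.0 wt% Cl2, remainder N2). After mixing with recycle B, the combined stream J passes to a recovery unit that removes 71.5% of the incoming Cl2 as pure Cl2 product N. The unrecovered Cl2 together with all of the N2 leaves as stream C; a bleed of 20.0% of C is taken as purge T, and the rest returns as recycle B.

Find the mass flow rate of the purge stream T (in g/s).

355.8 g/s

N2 enters only via H and leaves only via the purge: 1165×0.250 = 0.200×(N2 in C), and the recovery unit passes all N2, so N2 in J = N2 in C = 1456.2 g/s.
Cl2 in J: m_A = 1165×0.750 + (1−0.200)·(1−0.715)·m_A, so m_A = 873.75/0.7720 = 1131.8 g/s.
C = (1−0.715)×1131.8 + 1456.2 = 1778.8 g/s.
Purge T = 0.200×1778.8 = 355.76 g/s.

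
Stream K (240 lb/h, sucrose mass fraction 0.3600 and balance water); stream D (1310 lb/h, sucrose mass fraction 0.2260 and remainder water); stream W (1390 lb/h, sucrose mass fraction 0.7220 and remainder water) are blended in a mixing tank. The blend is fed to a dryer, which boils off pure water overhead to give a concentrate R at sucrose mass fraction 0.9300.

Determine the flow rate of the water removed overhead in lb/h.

1450 lb/h

sucrose entering = 240×0.360 + 1310×0.226 + 1390×0.722 = 1386 lb/h.
All sucrose reports to R, so R = 1386/0.930 = 1490.4 lb/h.
Total feed = 2940 lb/h; overhead = 2940 − 1490.4 = 1449.6 lb/h.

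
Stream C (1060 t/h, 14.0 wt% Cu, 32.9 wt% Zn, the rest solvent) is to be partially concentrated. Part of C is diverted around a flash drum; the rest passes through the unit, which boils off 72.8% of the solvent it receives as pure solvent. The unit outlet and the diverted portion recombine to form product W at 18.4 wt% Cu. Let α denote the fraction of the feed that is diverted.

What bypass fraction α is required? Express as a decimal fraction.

All 1060×0.140 = 148.4 t/h of Cu reaches W, so W = 148.4/0.184 = 806.52 t/h and vapour = 253.48 t/h.
The evaporator receives (1−α)·1060 of feed at 0.531 solvent and removes 0.728 of that solvent:
0.728×0.531×(1−α)×1060 = 253.48
(1−α) = 253.48/409.76 = 0.6186;  α = 0.3814.

0.381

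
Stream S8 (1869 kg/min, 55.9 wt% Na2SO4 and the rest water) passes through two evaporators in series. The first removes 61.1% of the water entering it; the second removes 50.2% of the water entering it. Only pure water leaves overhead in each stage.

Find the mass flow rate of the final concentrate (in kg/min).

1204 kg/min

water in feed = 1869×0.441 = 824.23 kg/min.
After stage 1: water left = (1−0.611)×824.23 = 320.63; stream total = 1365.4 kg/min.
After stage 2: water left = (1−0.502)×320.63 = 159.67; final concentrate = 1204.4 kg/min.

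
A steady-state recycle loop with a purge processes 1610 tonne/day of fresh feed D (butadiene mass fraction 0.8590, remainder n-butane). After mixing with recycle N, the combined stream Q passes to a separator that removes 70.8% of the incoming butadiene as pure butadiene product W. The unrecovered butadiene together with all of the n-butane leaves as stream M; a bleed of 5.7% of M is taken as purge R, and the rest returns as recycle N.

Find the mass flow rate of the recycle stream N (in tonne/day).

4281 tonne/day

n-butane enters only via D and leaves only via the purge: 1610×0.141 = 0.057×(n-butane in M), and the separator passes all n-butane, so n-butane in Q = n-butane in M = 3982.6 tonne/day.
butadiene in Q: m_A = 1610×0.859 + (1−0.057)·(1−0.708)·m_A, so m_A = 1383/0.7246 = 1908.5 tonne/day.
M = (1−0.708)×1908.5 + 3982.6 = 4539.9 tonne/day.
Recycle N = (1−0.057)×4539.9 = 4281.1 tonne/day.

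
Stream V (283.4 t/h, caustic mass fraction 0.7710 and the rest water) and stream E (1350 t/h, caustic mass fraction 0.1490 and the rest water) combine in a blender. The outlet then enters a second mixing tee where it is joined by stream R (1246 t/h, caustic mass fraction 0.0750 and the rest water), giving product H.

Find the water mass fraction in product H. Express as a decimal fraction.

0.8218

Overall, product flow = 2879.4 t/h.
water in = 283.4×0.229 + 1350×0.851 + 1246×0.925 = 2366.3 t/h.
water fraction in H = 0.8218.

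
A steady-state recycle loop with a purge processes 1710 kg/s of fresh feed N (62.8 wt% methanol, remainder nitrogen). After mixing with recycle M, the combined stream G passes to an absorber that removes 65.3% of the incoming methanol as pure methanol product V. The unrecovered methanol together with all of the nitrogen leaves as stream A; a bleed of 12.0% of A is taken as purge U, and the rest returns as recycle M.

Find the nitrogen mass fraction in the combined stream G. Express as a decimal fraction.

0.7742

nitrogen enters only via N and leaves only via the purge: 1710×0.372 = 0.120×(nitrogen in A), and the absorber passes all nitrogen, so nitrogen in G = nitrogen in A = 5301 kg/s.
methanol in G: m_A = 1710×0.628 + (1−0.120)·(1−0.653)·m_A, so m_A = 1073.9/0.6946 = 1546 kg/s.
G = 1546 + 5301 = 6847 kg/s.
nitrogen fraction in G = 5301/6847 = 0.7742.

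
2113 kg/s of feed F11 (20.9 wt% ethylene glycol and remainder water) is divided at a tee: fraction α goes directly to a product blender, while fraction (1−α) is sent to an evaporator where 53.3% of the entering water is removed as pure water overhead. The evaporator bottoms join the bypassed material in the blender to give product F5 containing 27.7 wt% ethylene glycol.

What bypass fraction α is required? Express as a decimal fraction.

All 2113×0.209 = 441.62 kg/s of ethylene glycol reaches F5, so F5 = 441.62/0.277 = 1594.3 kg/s and vapour = 518.71 kg/s.
The evaporator receives (1−α)·2113 of feed at 0.791 water and removes 0.533 of that water:
0.533×0.791×(1−α)×2113 = 518.71
(1−α) = 518.71/890.85 = 0.5823;  α = 0.4177.

0.418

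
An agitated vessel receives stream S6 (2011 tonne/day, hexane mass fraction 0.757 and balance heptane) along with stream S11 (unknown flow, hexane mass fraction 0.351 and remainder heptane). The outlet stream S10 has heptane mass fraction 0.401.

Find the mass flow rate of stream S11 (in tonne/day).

Let S11 be the unknown flow. Total out = 2011 + S11.
heptane balance: 488.67 + 0.649·S11 = 0.401·(2011 + S11)
(0.649 − 0.401)·S11 = 0.401×2011 − 488.67 = 317.74
S11 = 317.74 / 0.248 = 1281.2 tonne/day

1281 tonne/day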